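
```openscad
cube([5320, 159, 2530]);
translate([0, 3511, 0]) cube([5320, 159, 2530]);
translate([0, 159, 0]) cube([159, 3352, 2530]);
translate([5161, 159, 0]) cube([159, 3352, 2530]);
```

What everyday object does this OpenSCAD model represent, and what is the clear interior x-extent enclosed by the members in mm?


A house (or room) frame. The interior width is 5002 mm.

Four 2530 mm walls enclosing a rectangle with no floor or roof — a room or house frame. Outside width is 5320 mm and wall thickness is 159 mm, so the interior width is 5320 − 2 × 159 = 5002 mm.


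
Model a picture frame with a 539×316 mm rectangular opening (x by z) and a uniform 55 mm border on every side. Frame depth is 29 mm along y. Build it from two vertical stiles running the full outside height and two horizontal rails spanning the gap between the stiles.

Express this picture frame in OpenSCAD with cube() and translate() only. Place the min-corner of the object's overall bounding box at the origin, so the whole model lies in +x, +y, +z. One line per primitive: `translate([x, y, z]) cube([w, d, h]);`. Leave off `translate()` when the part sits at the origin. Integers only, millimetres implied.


cube([55, 29, 426]);
translate([594, 0, 0]) cube([55, 29, 426]);
translate([55, 0, 0]) cube([539, 29, 55]);
translate([55, 0, 371]) cube([539, 29, 55]);


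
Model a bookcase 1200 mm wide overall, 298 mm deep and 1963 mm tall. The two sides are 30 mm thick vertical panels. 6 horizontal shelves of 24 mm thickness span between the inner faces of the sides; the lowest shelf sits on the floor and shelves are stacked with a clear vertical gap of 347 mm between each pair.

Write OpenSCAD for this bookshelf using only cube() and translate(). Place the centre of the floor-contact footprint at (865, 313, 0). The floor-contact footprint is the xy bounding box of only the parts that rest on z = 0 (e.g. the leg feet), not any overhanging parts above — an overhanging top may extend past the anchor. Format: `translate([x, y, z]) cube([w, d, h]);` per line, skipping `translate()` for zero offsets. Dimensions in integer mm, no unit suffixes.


translate([265, 164, 0]) cube([30, 298, 1963]);
translate([1435, 164, 0]) cube([30, 298, 1963]);
translate([295, 164, 0]) cube([1140, 298, 24]);
translate([295, 164, 371]) cube([1140, 298, 24]);
translate([295, 164, 742]) cube([1140, 298, 24]);
translate([295, 164, 1113]) cube([1140, 298, 24]);
translate([295, 164, 1484]) cube([1140, 298, 24]);
translate([295, 164, 1855]) cube([1140, 298, 24]);


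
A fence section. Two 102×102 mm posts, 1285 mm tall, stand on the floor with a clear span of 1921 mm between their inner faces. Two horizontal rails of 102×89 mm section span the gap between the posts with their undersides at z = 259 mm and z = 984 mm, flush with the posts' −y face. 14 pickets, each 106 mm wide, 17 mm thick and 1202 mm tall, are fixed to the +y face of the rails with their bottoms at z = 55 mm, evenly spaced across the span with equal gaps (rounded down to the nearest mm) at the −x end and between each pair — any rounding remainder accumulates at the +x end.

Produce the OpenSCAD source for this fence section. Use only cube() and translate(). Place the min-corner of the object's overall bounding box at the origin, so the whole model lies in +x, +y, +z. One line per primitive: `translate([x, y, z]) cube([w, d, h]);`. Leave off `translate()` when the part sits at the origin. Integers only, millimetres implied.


cube([102, 102, 1285]);
translate([2023, 0, 0]) cube([102, 102, 1285]);
translate([102, 0, 259]) cube([1921, 102, 89]);
translate([102, 0, 984]) cube([1921, 102, 89]);
translate([131, 102, 55]) cube([106, 17, 1202]);
translate([266, 102, 55]) cube([106, 17, 1202]);
translate([401, 102, 55]) cube([106, 17, 1202]);
translate([536, 102, 55]) cube([106, 17, 1202]);
translate([671, 102, 55]) cube([106, 17, 1202]);
translate([806, 102, 55]) cube([106, 17, 1202]);
translate([941, 102, 55]) cube([106, 17, 1202]);
translate([1076, 102, 55]) cube([106, 17, 1202]);
translate([1211, 102, 55]) cube([106, 17, 1202]);
translate([1346, 102, 55]) cube([106, 17, 1202]);
translate([1481, 102, 55]) cube([106, 17, 1202]);
translate([1616, 102, 55]) cube([106, 17, 1202]);
translate([1751, 102, 55]) cube([106, 17, 1202]);
translate([1886, 102, 55]) cube([106, 17, 1202]);


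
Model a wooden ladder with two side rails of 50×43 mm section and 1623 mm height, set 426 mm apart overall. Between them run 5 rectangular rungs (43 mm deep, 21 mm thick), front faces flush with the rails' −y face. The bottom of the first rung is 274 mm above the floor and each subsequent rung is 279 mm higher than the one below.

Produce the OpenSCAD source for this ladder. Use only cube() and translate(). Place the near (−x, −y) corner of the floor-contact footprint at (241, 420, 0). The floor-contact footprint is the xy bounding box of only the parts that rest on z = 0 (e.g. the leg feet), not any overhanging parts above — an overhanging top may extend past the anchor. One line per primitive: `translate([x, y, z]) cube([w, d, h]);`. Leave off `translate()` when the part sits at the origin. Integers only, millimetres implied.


translate([241, 420, 0]) cube([50, 43, 1623]);
translate([617, 420, 0]) cube([50, 43, 1623]);
translate([291, 420, 274]) cube([326, 43, 21]);
translate([291, 420, 553]) cube([326, 43, 21]);
translate([291, 420, 832]) cube([326, 43, 21]);
translate([291, 420, 1111]) cube([326, 43, 21]);
translate([291, 420, 1390]) cube([326, 43, 21]);


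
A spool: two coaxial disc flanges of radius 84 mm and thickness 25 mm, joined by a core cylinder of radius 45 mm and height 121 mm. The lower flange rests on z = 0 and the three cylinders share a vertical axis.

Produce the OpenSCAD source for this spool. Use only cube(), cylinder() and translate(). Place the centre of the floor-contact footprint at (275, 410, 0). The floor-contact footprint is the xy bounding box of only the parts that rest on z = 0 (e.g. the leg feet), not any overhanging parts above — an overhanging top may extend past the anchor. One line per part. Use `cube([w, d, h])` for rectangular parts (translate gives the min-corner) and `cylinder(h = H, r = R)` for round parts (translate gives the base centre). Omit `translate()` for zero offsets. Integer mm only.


translate([275, 410, 0]) cylinder(h = 25, r = 84);
translate([275, 410, 25]) cylinder(h = 121, r = 45);
translate([275, 410, 146]) cylinder(h = 25, r = 84);


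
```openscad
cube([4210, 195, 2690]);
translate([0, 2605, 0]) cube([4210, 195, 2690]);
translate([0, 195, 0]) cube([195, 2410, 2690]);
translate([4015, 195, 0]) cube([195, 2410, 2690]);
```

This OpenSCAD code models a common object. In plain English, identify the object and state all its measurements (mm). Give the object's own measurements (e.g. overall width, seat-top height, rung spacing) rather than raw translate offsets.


The wall frame of a small rectangular building: four walls, each 2690 mm tall and 195 mm thick, enclosing a footprint 4210 mm (x) by 2800 mm (y) outside-to-outside, with no floor or roof. The front and back walls (the −y and +y sides) span the full width; the two side walls fit between them.


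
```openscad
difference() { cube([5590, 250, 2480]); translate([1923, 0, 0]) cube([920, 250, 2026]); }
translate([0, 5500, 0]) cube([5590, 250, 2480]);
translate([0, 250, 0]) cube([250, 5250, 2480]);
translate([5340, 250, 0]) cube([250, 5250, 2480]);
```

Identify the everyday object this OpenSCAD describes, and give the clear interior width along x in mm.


A single room. The interior width is 5090 mm.

Four walls enclosing a rectangle with a door in the front wall — a room. Outside width 5590 minus two 250 mm walls gives 5090 mm.


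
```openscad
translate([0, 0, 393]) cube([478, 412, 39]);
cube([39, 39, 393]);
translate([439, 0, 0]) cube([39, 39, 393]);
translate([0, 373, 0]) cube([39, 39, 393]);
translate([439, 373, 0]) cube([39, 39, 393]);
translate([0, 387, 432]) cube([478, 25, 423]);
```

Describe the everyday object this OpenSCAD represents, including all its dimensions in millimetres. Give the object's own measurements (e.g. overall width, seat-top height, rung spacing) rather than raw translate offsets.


A chair. The seat is a 478×412×39 mm slab with its top at z = 432 mm, on four 39×39 mm corner legs (flush with the seat edges, standing on z = 0). A flat backrest 25 mm thick, 423 mm tall, spans the full seat width and rises from the seat top along its +y edge, rear face flush with the rear of the seat.


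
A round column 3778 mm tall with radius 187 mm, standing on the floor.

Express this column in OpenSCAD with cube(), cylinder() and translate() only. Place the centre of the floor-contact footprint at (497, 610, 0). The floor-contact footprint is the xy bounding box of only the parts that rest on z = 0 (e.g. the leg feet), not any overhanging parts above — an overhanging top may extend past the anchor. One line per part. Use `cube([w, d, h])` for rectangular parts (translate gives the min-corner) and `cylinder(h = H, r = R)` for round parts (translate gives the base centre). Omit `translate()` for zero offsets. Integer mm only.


translate([497, 610, 0]) cylinder(h = 3778, r = 187);


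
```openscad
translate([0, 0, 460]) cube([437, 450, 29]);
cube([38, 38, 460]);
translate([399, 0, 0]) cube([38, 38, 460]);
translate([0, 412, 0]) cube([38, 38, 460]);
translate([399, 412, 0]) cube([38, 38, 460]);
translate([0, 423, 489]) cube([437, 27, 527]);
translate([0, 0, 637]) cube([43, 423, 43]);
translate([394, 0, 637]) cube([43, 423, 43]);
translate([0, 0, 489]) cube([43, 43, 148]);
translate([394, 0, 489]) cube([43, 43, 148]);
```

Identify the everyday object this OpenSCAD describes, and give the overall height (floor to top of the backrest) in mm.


A chair. The overall height is 1016 mm.

A slab on four corner posts with a tall panel at the back — a chair. The seat slab sits at z = 460 with thickness 29, and the 527 mm backrest starts at the seat top, so the overall height is 460 + 29 + 527 = 1016 mm.


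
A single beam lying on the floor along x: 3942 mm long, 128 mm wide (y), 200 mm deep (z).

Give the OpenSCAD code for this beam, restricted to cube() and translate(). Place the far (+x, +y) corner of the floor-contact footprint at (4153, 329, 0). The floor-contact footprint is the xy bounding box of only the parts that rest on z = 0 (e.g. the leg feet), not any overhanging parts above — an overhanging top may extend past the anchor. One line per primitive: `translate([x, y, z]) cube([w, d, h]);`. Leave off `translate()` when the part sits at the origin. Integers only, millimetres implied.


translate([211, 201, 0]) cube([3942, 128, 200]);


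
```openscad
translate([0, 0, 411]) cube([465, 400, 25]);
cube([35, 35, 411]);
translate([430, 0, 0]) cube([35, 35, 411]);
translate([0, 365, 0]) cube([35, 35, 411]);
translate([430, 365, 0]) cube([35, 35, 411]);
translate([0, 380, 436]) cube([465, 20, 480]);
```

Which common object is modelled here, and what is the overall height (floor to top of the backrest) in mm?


A chair. The overall height is 916 mm.

A slab on four corner posts with a tall panel at the back — a chair. The seat slab sits at z = 411 with thickness 25, and the 480 mm backrest starts at the seat top, so the overall height is 411 + 25 + 480 = 916 mm.


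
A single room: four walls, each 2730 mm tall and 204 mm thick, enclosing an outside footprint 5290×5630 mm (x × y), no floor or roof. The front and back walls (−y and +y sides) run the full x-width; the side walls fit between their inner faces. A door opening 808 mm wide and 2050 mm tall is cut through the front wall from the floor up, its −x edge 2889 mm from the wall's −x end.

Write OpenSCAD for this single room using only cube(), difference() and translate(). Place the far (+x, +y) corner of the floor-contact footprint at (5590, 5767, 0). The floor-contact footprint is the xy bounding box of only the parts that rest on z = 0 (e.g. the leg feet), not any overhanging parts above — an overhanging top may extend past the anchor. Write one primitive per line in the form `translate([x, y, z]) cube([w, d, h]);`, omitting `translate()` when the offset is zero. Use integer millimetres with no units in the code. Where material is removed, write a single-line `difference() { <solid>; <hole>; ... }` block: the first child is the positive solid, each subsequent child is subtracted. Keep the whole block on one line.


difference() { translate([300, 137, 0]) cube([5290, 204, 2730]); translate([3189, 137, 0]) cube([808, 204, 2050]); }
translate([300, 5563, 0]) cube([5290, 204, 2730]);
translate([300, 341, 0]) cube([204, 5222, 2730]);
translate([5386, 341, 0]) cube([204, 5222, 2730]);


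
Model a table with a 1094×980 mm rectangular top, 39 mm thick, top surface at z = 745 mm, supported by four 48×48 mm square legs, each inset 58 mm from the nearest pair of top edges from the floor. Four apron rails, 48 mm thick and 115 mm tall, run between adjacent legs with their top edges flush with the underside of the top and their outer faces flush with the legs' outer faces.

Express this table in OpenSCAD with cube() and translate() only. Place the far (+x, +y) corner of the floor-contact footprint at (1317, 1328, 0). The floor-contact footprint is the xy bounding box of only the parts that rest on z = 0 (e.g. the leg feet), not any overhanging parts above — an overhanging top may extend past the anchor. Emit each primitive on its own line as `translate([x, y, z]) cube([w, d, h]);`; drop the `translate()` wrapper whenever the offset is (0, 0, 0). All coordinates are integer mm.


translate([281, 406, 706]) cube([1094, 980, 39]);
translate([339, 464, 0]) cube([48, 48, 706]);
translate([1269, 464, 0]) cube([48, 48, 706]);
translate([339, 1280, 0]) cube([48, 48, 706]);
translate([1269, 1280, 0]) cube([48, 48, 706]);
translate([387, 464, 591]) cube([882, 48, 115]);
translate([387, 1280, 591]) cube([882, 48, 115]);
translate([339, 512, 591]) cube([48, 768, 115]);
translate([1269, 512, 591]) cube([48, 768, 115]);


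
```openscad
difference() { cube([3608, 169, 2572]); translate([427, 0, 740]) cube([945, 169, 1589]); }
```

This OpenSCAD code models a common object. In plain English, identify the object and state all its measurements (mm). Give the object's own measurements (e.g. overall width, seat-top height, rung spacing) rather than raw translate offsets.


A wall 3608 mm long (x), 169 mm thick (y), 2572 mm tall, with a rectangular window opening cut through it. The opening is 945 mm wide and 1589 mm tall; its sill is at z = 740 mm and its near (−x) edge is 427 mm from the wall's −x end. The opening passes through the full wall thickness.


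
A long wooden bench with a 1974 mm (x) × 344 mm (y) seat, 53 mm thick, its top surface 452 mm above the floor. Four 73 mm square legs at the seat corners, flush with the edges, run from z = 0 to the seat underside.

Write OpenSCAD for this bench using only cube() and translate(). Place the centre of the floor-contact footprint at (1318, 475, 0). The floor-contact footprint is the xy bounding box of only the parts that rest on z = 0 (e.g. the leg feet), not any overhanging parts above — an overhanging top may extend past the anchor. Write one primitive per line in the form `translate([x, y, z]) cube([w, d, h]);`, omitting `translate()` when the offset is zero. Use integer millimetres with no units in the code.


translate([331, 303, 399]) cube([1974, 344, 53]);
translate([331, 303, 0]) cube([73, 73, 399]);
translate([331, 574, 0]) cube([73, 73, 399]);
translate([2232, 303, 0]) cube([73, 73, 399]);
translate([2232, 574, 0]) cube([73, 73, 399]);


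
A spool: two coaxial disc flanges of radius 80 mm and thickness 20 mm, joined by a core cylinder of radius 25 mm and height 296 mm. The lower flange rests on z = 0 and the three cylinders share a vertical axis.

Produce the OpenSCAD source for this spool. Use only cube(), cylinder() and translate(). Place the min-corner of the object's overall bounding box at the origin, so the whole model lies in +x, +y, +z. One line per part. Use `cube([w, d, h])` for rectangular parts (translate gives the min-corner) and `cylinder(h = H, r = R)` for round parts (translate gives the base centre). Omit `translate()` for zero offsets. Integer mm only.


translate([80, 80, 0]) cylinder(h = 20, r = 80);
translate([80, 80, 20]) cylinder(h = 296, r = 25);
translate([80, 80, 316]) cylinder(h = 20, r = 80);


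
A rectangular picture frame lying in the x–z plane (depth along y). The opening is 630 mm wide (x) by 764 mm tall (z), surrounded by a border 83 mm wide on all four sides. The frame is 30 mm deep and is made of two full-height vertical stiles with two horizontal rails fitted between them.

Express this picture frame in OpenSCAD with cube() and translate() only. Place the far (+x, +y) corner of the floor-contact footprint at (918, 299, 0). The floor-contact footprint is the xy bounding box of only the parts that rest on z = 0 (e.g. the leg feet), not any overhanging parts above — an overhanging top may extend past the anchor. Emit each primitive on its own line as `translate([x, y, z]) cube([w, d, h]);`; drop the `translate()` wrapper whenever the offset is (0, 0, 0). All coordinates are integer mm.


translate([122, 269, 0]) cube([83, 30, 930]);
translate([835, 269, 0]) cube([83, 30, 930]);
translate([205, 269, 0]) cube([630, 30, 83]);
translate([205, 269, 847]) cube([630, 30, 83]);


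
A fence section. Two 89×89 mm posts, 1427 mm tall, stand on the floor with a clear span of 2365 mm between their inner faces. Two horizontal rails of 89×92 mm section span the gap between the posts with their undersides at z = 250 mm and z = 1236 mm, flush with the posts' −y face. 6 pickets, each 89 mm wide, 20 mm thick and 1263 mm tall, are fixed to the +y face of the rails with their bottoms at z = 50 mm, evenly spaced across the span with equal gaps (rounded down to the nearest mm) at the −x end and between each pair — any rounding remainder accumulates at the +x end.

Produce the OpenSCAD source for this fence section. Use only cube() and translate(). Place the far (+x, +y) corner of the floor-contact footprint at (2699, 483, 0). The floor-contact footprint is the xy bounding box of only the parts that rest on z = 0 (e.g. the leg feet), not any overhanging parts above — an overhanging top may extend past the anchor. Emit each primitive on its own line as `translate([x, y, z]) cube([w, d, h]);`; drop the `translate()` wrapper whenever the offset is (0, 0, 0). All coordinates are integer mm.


translate([156, 394, 0]) cube([89, 89, 1427]);
translate([2610, 394, 0]) cube([89, 89, 1427]);
translate([245, 394, 250]) cube([2365, 89, 92]);
translate([245, 394, 1236]) cube([2365, 89, 92]);
translate([506, 483, 50]) cube([89, 20, 1263]);
translate([856, 483, 50]) cube([89, 20, 1263]);
translate([1206, 483, 50]) cube([89, 20, 1263]);
translate([1556, 483, 50]) cube([89, 20, 1263]);
translate([1906, 483, 50]) cube([89, 20, 1263]);
translate([2256, 483, 50]) cube([89, 20, 1263]);


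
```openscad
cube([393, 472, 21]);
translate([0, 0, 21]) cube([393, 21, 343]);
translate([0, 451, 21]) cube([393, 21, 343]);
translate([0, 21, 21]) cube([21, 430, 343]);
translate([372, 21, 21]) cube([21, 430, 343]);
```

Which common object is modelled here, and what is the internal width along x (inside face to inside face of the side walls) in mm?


An open box. The internal width is 351 mm.

A 393×472 base slab with four walls standing on it — an open box. The base is 393 mm wide and the walls are 21 mm thick, so the internal width is 393 − 2 × 21 = 351 mm.


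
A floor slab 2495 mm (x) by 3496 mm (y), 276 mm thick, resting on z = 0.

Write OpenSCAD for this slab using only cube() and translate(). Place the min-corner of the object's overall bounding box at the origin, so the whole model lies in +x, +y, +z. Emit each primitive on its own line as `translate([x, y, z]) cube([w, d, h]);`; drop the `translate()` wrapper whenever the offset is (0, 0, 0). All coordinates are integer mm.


cube([2495, 3496, 276]);


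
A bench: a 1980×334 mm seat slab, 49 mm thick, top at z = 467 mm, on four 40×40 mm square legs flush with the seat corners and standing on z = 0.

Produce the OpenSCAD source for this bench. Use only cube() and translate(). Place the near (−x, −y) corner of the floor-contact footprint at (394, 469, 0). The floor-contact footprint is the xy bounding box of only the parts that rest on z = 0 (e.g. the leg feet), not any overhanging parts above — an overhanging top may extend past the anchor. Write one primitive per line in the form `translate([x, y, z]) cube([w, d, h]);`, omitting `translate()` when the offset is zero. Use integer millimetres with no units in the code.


translate([394, 469, 418]) cube([1980, 334, 49]);
translate([394, 469, 0]) cube([40, 40, 418]);
translate([394, 763, 0]) cube([40, 40, 418]);
translate([2334, 469, 0]) cube([40, 40, 418]);
translate([2334, 763, 0]) cube([40, 40, 418]);


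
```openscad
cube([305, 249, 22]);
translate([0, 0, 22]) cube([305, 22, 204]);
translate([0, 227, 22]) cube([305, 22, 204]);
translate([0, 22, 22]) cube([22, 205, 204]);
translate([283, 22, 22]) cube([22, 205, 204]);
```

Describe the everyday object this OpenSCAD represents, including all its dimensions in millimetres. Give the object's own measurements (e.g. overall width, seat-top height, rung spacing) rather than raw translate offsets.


An open-topped rectangular box: outside dimensions 305×249×226 mm, with a uniform wall and base thickness of 22 mm. The base is a full 305×249 slab on the floor; four walls sit on top of the base. The front and back walls (the −y and +y sides) span the full width; the two side walls fit between them.


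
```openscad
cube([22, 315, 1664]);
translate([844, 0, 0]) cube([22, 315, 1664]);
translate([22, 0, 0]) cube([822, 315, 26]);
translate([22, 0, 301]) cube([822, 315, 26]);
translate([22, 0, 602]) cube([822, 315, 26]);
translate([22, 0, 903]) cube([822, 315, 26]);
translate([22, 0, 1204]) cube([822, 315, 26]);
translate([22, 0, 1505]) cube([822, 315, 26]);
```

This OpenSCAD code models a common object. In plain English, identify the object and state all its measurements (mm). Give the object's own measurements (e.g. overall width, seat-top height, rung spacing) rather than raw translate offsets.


An open bookshelf. Two side panels, each 22 mm thick, 315 mm deep and 1664 mm tall, stand 866 mm apart (outside-to-outside). Between them sit 6 shelves, each 26 mm thick and 315 mm deep, spanning the full gap between the sides. The bottom shelf rests on the floor (its underside at z = 0) and the clear gap between one shelf's top and the next shelf's underside is 275 mm.


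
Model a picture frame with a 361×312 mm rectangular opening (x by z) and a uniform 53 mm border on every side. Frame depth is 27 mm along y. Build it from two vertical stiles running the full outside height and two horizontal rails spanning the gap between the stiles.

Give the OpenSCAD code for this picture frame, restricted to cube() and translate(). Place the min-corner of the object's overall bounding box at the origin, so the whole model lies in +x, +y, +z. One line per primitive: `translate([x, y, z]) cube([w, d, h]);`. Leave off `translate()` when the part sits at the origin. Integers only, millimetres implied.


cube([53, 27, 418]);
translate([414, 0, 0]) cube([53, 27, 418]);
translate([53, 0, 0]) cube([361, 27, 53]);
translate([53, 0, 365]) cube([361, 27, 53]);


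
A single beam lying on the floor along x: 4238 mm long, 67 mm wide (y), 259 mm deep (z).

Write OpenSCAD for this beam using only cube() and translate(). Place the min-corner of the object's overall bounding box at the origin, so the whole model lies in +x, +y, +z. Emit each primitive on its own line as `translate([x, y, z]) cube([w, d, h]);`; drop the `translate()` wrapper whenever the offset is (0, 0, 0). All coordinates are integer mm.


cube([4238, 67, 259]);


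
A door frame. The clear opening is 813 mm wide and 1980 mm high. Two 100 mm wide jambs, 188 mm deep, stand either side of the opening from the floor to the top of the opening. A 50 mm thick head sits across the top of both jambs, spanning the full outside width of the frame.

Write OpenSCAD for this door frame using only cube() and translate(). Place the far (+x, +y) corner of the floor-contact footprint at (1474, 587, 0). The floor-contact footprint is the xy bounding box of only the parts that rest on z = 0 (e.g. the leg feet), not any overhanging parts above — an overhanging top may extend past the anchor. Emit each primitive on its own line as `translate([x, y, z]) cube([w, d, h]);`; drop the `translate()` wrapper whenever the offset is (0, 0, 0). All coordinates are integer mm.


translate([461, 399, 0]) cube([100, 188, 1980]);
translate([1374, 399, 0]) cube([100, 188, 1980]);
translate([461, 399, 1980]) cube([1013, 188, 50]);


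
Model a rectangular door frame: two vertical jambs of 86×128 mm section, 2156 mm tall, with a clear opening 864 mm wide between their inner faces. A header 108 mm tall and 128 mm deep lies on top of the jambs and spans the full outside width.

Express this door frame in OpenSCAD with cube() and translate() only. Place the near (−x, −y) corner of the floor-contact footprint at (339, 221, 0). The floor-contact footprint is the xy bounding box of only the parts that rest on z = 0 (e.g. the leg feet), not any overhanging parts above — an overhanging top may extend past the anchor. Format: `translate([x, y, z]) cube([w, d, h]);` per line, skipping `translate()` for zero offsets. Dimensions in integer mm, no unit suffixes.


translate([339, 221, 0]) cube([86, 128, 2156]);
translate([1289, 221, 0]) cube([86, 128, 2156]);
translate([339, 221, 2156]) cube([1036, 128, 108]);


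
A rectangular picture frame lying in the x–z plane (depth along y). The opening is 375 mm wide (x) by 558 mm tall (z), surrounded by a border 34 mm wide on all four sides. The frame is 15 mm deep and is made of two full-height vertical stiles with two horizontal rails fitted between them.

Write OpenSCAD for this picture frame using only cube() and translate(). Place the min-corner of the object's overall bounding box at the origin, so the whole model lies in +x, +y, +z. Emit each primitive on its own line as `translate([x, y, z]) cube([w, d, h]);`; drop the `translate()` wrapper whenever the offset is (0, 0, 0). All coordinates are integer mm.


cube([34, 15, 626]);
translate([409, 0, 0]) cube([34, 15, 626]);
translate([34, 0, 0]) cube([375, 15, 34]);
translate([34, 0, 592]) cube([375, 15, 34]);


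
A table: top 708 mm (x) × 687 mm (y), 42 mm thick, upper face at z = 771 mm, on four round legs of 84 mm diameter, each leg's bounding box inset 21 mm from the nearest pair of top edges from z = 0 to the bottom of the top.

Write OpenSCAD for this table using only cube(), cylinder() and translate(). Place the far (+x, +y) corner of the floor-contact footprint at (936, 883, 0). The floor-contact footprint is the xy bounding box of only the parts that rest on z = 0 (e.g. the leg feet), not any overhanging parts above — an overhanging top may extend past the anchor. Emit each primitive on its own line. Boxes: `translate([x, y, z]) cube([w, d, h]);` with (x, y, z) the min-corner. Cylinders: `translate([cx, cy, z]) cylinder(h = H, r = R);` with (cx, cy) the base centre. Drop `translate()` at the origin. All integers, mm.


translate([249, 217, 729]) cube([708, 687, 42]);
translate([312, 280, 0]) cylinder(h = 729, r = 42);
translate([894, 280, 0]) cylinder(h = 729, r = 42);
translate([312, 841, 0]) cylinder(h = 729, r = 42);
translate([894, 841, 0]) cylinder(h = 729, r = 42);


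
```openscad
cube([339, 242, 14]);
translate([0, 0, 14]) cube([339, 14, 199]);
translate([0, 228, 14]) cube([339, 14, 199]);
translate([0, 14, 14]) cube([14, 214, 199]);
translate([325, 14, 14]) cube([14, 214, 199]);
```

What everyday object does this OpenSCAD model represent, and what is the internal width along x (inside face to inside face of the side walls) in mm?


An open box. The internal width is 311 mm.

A 339×242 base slab with four walls standing on it — an open box. The base is 339 mm wide and the walls are 14 mm thick, so the internal width is 339 − 2 × 14 = 311 mm.


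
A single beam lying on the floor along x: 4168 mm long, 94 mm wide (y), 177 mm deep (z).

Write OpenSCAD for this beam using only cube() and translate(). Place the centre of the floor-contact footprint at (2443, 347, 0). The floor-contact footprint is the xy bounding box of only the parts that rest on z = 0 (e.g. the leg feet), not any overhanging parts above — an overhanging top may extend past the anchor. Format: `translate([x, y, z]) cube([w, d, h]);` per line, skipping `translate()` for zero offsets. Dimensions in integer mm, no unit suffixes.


translate([359, 300, 0]) cube([4168, 94, 177]);


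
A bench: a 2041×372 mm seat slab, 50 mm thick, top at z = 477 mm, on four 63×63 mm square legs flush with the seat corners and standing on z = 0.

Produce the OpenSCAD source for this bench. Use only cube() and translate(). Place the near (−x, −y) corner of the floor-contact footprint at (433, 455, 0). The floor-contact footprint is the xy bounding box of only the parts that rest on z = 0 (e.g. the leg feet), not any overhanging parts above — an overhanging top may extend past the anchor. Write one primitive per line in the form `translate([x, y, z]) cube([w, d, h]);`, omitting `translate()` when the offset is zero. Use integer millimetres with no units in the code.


translate([433, 455, 427]) cube([2041, 372, 50]);
translate([433, 455, 0]) cube([63, 63, 427]);
translate([433, 764, 0]) cube([63, 63, 427]);
translate([2411, 455, 0]) cube([63, 63, 427]);
translate([2411, 764, 0]) cube([63, 63, 427]);


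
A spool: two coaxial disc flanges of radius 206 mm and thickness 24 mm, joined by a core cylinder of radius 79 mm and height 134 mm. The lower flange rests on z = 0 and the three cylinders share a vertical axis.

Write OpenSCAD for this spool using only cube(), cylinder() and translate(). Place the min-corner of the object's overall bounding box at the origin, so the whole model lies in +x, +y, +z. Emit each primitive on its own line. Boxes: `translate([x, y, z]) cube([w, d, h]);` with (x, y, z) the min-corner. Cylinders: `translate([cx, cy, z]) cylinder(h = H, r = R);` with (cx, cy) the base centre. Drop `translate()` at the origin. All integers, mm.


translate([206, 206, 0]) cylinder(h = 24, r = 206);
translate([206, 206, 24]) cylinder(h = 134, r = 79);
translate([206, 206, 158]) cylinder(h = 24, r = 206);


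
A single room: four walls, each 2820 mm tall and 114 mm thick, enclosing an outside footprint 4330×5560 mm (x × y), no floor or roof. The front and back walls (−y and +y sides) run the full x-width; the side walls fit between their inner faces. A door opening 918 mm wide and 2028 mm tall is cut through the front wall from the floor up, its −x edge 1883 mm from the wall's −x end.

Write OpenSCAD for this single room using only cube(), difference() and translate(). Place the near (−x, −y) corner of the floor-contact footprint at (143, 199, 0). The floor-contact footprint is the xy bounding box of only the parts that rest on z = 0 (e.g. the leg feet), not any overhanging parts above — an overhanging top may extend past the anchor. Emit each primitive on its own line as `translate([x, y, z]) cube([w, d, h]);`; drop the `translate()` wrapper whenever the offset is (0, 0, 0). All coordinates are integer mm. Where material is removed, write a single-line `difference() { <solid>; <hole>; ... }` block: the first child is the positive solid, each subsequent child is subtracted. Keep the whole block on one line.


difference() { translate([143, 199, 0]) cube([4330, 114, 2820]); translate([2026, 199, 0]) cube([918, 114, 2028]); }
translate([143, 5645, 0]) cube([4330, 114, 2820]);
translate([143, 313, 0]) cube([114, 5332, 2820]);
translate([4359, 313, 0]) cube([114, 5332, 2820]);


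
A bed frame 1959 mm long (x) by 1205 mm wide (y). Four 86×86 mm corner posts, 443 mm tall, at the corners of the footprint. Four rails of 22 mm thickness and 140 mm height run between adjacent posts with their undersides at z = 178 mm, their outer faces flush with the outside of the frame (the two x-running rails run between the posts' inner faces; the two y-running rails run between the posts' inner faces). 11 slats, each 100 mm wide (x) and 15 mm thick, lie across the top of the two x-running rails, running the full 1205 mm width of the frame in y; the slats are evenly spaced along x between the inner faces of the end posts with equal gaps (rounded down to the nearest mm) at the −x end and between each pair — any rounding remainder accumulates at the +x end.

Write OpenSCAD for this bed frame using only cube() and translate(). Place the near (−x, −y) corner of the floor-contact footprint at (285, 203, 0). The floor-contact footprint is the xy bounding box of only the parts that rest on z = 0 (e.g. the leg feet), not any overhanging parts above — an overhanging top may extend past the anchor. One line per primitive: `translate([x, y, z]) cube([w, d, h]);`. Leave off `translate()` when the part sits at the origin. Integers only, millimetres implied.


translate([285, 203, 0]) cube([86, 86, 443]);
translate([285, 1322, 0]) cube([86, 86, 443]);
translate([2158, 203, 0]) cube([86, 86, 443]);
translate([2158, 1322, 0]) cube([86, 86, 443]);
translate([371, 203, 178]) cube([1787, 22, 140]);
translate([371, 1386, 178]) cube([1787, 22, 140]);
translate([285, 289, 178]) cube([22, 1033, 140]);
translate([2222, 289, 178]) cube([22, 1033, 140]);
translate([428, 203, 318]) cube([100, 1205, 15]);
translate([585, 203, 318]) cube([100, 1205, 15]);
translate([742, 203, 318]) cube([100, 1205, 15]);
translate([899, 203, 318]) cube([100, 1205, 15]);
translate([1056, 203, 318]) cube([100, 1205, 15]);
translate([1213, 203, 318]) cube([100, 1205, 15]);
translate([1370, 203, 318]) cube([100, 1205, 15]);
translate([1527, 203, 318]) cube([100, 1205, 15]);
translate([1684, 203, 318]) cube([100, 1205, 15]);
translate([1841, 203, 318]) cube([100, 1205, 15]);
translate([1998, 203, 318]) cube([100, 1205, 15]);


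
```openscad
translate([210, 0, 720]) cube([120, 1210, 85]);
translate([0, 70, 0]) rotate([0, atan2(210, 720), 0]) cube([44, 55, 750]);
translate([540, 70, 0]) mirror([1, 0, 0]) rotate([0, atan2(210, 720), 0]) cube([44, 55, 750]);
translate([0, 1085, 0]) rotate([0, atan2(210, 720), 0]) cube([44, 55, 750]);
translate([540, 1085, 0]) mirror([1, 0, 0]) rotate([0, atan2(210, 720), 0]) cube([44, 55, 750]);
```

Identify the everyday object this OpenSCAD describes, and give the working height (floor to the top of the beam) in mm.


A sawhorse. The overall height is 805 mm.

A beam across two mirrored pairs of raked legs — a sawhorse. The beam's underside is at z = 720 (matching the legs' vertical rise in atan2(210, 720)) and the beam is 85 mm tall, so its top is at 720 + 85 = 805 mm. The raked legs top out at the beam's underside, so that is the highest point.


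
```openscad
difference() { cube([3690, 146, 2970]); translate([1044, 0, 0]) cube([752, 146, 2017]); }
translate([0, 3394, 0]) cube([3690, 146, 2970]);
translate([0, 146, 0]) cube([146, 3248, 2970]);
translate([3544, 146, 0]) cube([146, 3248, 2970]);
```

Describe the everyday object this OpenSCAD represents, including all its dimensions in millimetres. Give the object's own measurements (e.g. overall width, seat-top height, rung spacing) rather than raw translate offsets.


A single room: four walls, each 2970 mm tall and 146 mm thick, enclosing an outside footprint 3690×3540 mm (x × y), no floor or roof. The front and back walls (−y and +y sides) run the full x-width; the side walls fit between their inner faces. A door opening 752 mm wide and 2017 mm tall is cut through the front wall from the floor up, its −x edge 1044 mm from the wall's −x end.


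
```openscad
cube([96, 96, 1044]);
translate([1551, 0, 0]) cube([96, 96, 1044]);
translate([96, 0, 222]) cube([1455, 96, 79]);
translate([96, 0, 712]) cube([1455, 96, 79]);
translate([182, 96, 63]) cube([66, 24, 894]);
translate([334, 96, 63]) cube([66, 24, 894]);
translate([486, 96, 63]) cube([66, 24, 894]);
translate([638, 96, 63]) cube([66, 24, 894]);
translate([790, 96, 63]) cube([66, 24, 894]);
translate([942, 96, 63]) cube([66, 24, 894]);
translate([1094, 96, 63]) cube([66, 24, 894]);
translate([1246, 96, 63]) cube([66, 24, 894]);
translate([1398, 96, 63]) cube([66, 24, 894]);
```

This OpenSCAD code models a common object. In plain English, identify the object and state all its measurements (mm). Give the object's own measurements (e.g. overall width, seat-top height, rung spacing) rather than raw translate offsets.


A fence section. Two 96×96 mm posts, 1044 mm tall, stand on the floor with a clear span of 1455 mm between their inner faces. Two horizontal rails of 96×79 mm section span the gap between the posts with their undersides at z = 222 mm and z = 712 mm, flush with the posts' −y face. 9 pickets, each 66 mm wide, 24 mm thick and 894 mm tall, are fixed to the +y face of the rails with their bottoms at z = 63 mm, spaced across the span with a 86 mm gap after the −x post and between neighbouring pickets, with 87 mm left before the +x post.


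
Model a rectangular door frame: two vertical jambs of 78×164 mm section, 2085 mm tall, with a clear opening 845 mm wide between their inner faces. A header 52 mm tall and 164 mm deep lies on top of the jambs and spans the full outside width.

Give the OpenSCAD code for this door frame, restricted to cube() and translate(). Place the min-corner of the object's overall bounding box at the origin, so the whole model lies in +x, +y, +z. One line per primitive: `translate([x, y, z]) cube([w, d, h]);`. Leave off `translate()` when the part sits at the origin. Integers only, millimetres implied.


cube([78, 164, 2085]);
translate([923, 0, 0]) cube([78, 164, 2085]);
translate([0, 0, 2085]) cube([1001, 164, 52]);


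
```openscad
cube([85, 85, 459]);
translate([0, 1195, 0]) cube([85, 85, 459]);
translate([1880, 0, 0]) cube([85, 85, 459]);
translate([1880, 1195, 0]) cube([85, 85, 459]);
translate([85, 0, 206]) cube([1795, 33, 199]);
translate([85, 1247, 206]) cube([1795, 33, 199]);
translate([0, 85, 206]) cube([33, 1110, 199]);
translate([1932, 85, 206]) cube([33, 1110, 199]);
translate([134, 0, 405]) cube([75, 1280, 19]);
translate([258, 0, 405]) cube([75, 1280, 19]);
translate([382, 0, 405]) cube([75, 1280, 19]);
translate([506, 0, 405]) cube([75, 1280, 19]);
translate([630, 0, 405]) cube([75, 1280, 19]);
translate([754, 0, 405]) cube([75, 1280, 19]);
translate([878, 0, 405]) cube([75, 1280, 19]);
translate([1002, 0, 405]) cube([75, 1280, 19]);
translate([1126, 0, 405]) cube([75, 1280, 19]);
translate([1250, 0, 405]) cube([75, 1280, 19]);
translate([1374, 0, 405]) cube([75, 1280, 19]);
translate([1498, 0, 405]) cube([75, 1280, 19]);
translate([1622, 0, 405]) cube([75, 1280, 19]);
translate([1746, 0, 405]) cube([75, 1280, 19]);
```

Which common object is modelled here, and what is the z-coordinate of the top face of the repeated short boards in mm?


A bed frame. The slat-top height is 424 mm.

Four posts, four rails, and a row of slats — a bed frame. Slats sit on the rails at z = 206 + 199 = 405; with slat thickness 19, the top is 424 mm.


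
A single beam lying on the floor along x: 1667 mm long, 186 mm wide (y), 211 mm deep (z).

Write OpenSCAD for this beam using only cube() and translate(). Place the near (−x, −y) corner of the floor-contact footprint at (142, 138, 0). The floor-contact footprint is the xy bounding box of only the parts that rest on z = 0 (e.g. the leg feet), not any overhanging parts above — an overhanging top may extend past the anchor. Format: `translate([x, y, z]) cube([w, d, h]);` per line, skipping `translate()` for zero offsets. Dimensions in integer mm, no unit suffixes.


translate([142, 138, 0]) cube([1667, 186, 211]);


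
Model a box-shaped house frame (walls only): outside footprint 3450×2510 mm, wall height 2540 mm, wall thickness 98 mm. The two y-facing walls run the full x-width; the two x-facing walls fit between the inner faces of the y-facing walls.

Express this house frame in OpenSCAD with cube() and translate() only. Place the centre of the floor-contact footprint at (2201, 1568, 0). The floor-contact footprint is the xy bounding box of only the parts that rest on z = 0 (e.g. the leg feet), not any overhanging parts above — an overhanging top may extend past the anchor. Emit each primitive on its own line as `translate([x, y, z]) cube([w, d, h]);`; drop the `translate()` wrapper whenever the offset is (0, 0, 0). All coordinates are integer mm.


translate([476, 313, 0]) cube([3450, 98, 2540]);
translate([476, 2725, 0]) cube([3450, 98, 2540]);
translate([476, 411, 0]) cube([98, 2314, 2540]);
translate([3828, 411, 0]) cube([98, 2314, 2540]);
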